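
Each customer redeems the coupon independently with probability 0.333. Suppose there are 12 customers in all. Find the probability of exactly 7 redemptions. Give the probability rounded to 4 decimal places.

X ~ Binomial(n=12, p=0.333).
P(X=7) = C(12,7) · p^7 · (1−p)^5
= 792 · 0.00045406 · 0.13202 = 0.047475

0.0475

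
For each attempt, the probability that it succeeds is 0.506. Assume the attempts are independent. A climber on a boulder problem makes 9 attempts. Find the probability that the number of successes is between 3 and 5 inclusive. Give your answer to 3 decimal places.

X ~ Binomial(9, 0.506); P(3 ≤ X ≤ 5) = Σ C(9,k) p^k (1−p)^(9−k) over k:
  k=3: C(9,3)·0.506^3·0.494^6 = 0.15816
  k=4: C(9,4)·0.506^4·0.494^5 = 0.24300
  k=5: C(9,5)·0.506^5·0.494^4 = 0.24890
Total = 0.65006

0.650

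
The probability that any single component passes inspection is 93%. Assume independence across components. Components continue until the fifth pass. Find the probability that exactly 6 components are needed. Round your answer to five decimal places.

Y = trial on which the fifth success occurs; negative binomial, r=5, p=0.93.
P(Y=6) = C(5,4) · p^5 · (1−p)^1
= 5 · 0.69569 · 0.07 = 0.2434909

0.24349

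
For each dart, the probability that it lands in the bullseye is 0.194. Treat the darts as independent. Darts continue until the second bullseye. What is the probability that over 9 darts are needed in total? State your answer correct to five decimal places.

0.45453

Needing more than 9 darts ⇔ fewer than 2 successes in the first 9. With X ~ Binomial(9, 0.194), P(Y > 9) = P(X ≤ 1).
  k=0: C(9,0)·0.194^0·0.806^9 = 0.1435540
  k=1: C(9,1)·0.194^1·0.806^8 = 0.3109744
P(X ≤ 1) = 0.4545284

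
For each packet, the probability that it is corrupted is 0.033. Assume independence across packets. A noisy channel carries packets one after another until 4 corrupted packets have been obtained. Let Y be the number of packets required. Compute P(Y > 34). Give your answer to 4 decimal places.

Needing more than 34 packets ⇔ fewer than 4 successes in the first 34. With X ~ Binomial(34, 0.033), P(Y > 34) = P(X ≤ 3).
  k=0: C(34,0)·0.033^0·0.967^34 = 0.319522
  k=1: C(34,1)·0.033^1·0.967^33 = 0.370737
  k=2: C(34,2)·0.033^2·0.967^32 = 0.208755
  k=3: C(34,3)·0.033^3·0.967^31 = 0.075990
P(X ≤ 3) = 0.975004

0.9750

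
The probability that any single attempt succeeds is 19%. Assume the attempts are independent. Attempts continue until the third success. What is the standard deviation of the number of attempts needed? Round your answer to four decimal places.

8.2045

Y = total attempts until the third success; negative binomial with r=3, p=0.19.
SD(Y) = √[r(1−p)/p²] = √(67.313019) = 8.204451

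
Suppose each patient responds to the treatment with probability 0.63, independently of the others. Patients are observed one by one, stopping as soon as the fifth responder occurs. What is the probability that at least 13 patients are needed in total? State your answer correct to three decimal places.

0.036

Needing more than 12 patients ⇔ fewer than 5 successes in the first 12. With X ~ Binomial(12, 0.63), P(Y > 12) = P(X ≤ 4).
  k=0: C(12,0)·0.63^0·0.37^12 = 0.00001
  k=1: C(12,1)·0.63^1·0.37^11 = 0.00013
  k=2: C(12,2)·0.63^2·0.37^10 = 0.00126
  k=3: C(12,3)·0.63^3·0.37^9 = 0.00715
  k=4: C(12,4)·0.63^4·0.37^8 = 0.02739
P(X ≤ 4) = 0.03594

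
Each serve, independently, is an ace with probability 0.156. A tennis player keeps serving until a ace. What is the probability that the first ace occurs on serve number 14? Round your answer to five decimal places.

0.01720

Geometric (trials to first success), p = 0.156.
P(Y = 14) = (1−p)^13 · p = 0.11027 · 0.156 = 0.0172019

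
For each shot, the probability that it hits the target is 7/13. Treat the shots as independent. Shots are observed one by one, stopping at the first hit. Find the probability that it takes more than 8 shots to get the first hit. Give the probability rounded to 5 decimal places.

Y = number of shots to the first success; geometric, p = 0.538462.
P(Y > 8) = P(first 8 all fail) = (1−p)^8 = 0.0020590

0.00206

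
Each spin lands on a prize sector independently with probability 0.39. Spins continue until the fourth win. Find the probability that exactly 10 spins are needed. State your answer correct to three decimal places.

0.100

Y = trial on which the fourth success occurs; negative binomial, r=4, p=0.39.
P(Y=10) = C(9,3) · p^4 · (1−p)^6
= 84 · 0.023134 · 0.05152 = 0.10012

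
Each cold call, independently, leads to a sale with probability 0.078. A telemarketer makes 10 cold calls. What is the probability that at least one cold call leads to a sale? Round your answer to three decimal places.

0.556

P(at least one) = 1 − P(none) = 1 − (1 − 0.078)^10
= 1 − 0.44392 = 0.55608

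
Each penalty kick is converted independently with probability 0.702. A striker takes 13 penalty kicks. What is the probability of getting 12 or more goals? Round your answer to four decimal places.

X ~ Binomial(13, 0.702); P(X ≥ 12) = Σ C(13,k) p^k (1−p)^(13−k) over k:
  k=12: C(13,12)·0.702^12·0.298^1 = 0.055489
  k=13: C(13,13)·0.702^13·0.298^0 = 0.010055
Total = 0.065544

0.0655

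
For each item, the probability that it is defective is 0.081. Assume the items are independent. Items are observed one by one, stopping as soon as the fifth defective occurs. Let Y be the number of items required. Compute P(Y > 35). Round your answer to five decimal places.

0.85020

Needing more than 35 items ⇔ fewer than 5 successes in the first 35. With X ~ Binomial(35, 0.081), P(Y > 35) = P(X ≤ 4).
  k=0: C(35,0)·0.081^0·0.919^35 = 0.0520047
  k=1: C(35,1)·0.081^1·0.919^34 = 0.1604281
  k=2: C(35,2)·0.081^2·0.919^33 = 0.2403803
  k=3: C(35,3)·0.081^3·0.919^32 = 0.2330564
  k=4: C(35,4)·0.081^4·0.919^31 = 0.1643314
P(X ≤ 4) = 0.8502010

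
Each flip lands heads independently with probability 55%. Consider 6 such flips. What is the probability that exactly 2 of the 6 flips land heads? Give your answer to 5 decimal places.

0.18607

X ~ Binomial(n=6, p=0.55).
P(X=2) = C(6,2) · p^2 · (1−p)^4
= 15 · 0.3025 · 0.041006 = 0.1860659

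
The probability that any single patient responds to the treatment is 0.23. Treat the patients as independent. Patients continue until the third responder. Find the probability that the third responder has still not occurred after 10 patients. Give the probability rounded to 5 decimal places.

0.58628

Needing more than 10 patients ⇔ fewer than 3 successes in the first 10. With X ~ Binomial(10, 0.23), P(Y > 10) = P(X ≤ 2).
  k=0: C(10,0)·0.23^0·0.77^10 = 0.0732668
  k=1: C(10,1)·0.23^1·0.77^9 = 0.2188489
  k=2: C(10,2)·0.23^2·0.77^8 = 0.2941670
P(X ≤ 2) = 0.5862827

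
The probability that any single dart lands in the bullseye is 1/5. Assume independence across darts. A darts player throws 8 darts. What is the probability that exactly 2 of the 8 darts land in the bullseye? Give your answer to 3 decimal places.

0.294

X ~ Binomial(n=8, p=0.20).
P(X=2) = C(8,2) · p^2 · (1−p)^6
= 28 · 0.04 · 0.26214 = 0.29360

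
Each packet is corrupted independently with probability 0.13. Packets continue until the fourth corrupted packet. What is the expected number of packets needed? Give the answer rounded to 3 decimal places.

30.769

Y = total packets until the fourth success; negative binomial with r=4, p=0.13.
E[Y] = r / p = 4 / 0.13 = 30.76923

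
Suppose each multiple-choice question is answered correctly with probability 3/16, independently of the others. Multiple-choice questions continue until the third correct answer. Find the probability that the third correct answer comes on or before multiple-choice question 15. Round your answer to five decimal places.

Finishing within 15 multiple-choice questions ⇔ at least 3 successes in the first 15. With X ~ Binomial(15, 0.1875), P(Y ≤ 15) = 1 − P(X ≤ 2).
  k=0: C(15,0)·0.1875^0·0.8125^15 = 0.0443967
  k=1: C(15,1)·0.1875^1·0.8125^14 = 0.1536808
  k=2: C(15,2)·0.1875^2·0.8125^13 = 0.2482537
1 − 0.4463312 = 0.5536688

0.55367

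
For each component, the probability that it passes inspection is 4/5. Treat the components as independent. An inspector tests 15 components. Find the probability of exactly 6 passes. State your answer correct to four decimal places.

0.0007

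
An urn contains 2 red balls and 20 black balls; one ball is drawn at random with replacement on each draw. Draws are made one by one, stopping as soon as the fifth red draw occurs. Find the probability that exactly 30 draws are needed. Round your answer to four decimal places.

0.0136

Y = trial on which the fifth success occurs; negative binomial, r=5, p=0.090909.
P(Y=30) = C(29,4) · p^5 · (1−p)^25
= 23751 · 6.2092e-06 · 0.092296 = 0.013611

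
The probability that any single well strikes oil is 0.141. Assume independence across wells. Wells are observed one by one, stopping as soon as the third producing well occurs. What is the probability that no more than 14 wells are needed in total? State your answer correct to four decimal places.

Finishing within 14 wells ⇔ at least 3 successes in the first 14. With X ~ Binomial(14, 0.141), P(Y ≤ 14) = 1 − P(X ≤ 2).
  k=0: C(14,0)·0.141^0·0.859^14 = 0.119098
  k=1: C(14,1)·0.141^1·0.859^13 = 0.273690
  k=2: C(14,2)·0.141^2·0.859^12 = 0.292010
1 − 0.684797 = 0.315203

0.3152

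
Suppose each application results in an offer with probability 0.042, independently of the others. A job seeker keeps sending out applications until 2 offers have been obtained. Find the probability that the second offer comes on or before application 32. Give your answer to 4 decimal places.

0.3913

Finishing within 32 applications ⇔ at least 2 successes in the first 32. With X ~ Binomial(32, 0.042), P(Y ≤ 32) = 1 − P(X ≤ 1).
  k=0: C(32,0)·0.042^0·0.958^32 = 0.253336
  k=1: C(32,1)·0.042^1·0.958^31 = 0.355410
1 − 0.608746 = 0.391254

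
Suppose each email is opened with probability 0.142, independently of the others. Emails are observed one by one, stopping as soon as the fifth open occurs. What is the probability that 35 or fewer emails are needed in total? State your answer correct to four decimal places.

0.5674

Finishing within 35 emails ⇔ at least 5 successes in the first 35. With X ~ Binomial(35, 0.142), P(Y ≤ 35) = 1 − P(X ≤ 4).
  k=0: C(35,0)·0.142^0·0.858^35 = 0.004700
  k=1: C(35,1)·0.142^1·0.858^34 = 0.027222
  k=2: C(35,2)·0.142^2·0.858^33 = 0.076590
  k=3: C(35,3)·0.142^3·0.858^32 = 0.139434
  k=4: C(35,4)·0.142^4·0.858^31 = 0.184612
1 − 0.432557 = 0.567443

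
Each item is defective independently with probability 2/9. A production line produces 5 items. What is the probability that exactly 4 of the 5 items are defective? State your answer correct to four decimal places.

0.0095

X ~ Binomial(n=5, p=0.222222).
P(X=4) = C(5,4) · p^4 · (1−p)^1
= 5 · 0.0024387 · 0.77778 = 0.009484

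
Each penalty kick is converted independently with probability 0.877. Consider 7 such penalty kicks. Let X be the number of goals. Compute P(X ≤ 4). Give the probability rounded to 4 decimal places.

0.0444

X ~ Binomial(7, 0.877); P(X ≤ 4) = Σ C(7,k) p^k (1−p)^(7−k) over k:
  k=0: C(7,0)·0.877^0·0.123^7 = 0.000000
  k=1: C(7,1)·0.877^1·0.123^6 = 0.000021
  k=2: C(7,2)·0.877^2·0.123^5 = 0.000455
  k=3: C(7,3)·0.877^3·0.123^4 = 0.005404
  k=4: C(7,4)·0.877^4·0.123^3 = 0.038528
Total = 0.044409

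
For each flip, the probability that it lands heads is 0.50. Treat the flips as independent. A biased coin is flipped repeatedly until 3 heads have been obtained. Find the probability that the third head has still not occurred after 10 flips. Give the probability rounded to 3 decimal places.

Needing more than 10 flips ⇔ fewer than 3 successes in the first 10. With X ~ Binomial(10, 0.50), P(Y > 10) = P(X ≤ 2).
  k=0: C(10,0)·0.50^0·0.50^10 = 0.00098
  k=1: C(10,1)·0.50^1·0.50^9 = 0.00977
  k=2: C(10,2)·0.50^2·0.50^8 = 0.04395
P(X ≤ 2) = 0.05469

0.055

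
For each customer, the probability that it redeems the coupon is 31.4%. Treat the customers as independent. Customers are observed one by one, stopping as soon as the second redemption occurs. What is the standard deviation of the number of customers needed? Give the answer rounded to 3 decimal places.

Y = total customers until the second success; negative binomial with r=2, p=0.314.
SD(Y) = √[r(1−p)/p²] = √(13.91537) = 3.73033

3.730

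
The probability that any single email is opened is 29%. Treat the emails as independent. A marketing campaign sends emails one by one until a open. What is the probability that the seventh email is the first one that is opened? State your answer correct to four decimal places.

0.0371

Geometric (trials to first success), p = 0.29.
P(Y = 7) = (1−p)^6 · p = 0.1281 · 0.29 = 0.037149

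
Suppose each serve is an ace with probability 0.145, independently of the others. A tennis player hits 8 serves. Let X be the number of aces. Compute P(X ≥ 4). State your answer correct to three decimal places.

X ~ Binomial(8, 0.145); P(X ≥ 4) = Σ C(8,k) p^k (1−p)^(8−k) over k:
  k=4: C(8,4)·0.145^4·0.855^4 = 0.01654
  k=5: C(8,5)·0.145^5·0.855^3 = 0.00224
  k=6: C(8,6)·0.145^6·0.855^2 = 0.00019
  k=7: C(8,7)·0.145^7·0.855^1 = 0.00001
  k=8: C(8,8)·0.145^8·0.855^0 = 0.00000
Total = 0.01898

0.019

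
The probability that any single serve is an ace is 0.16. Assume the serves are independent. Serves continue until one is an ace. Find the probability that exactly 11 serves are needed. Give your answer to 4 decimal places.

0.0280

Geometric (trials to first success), p = 0.16.
P(Y = 11) = (1−p)^10 · p = 0.1749 · 0.16 = 0.027984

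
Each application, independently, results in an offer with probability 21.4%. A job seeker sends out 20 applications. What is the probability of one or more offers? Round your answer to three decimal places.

P(at least one) = 1 − P(none) = 1 − (1 − 0.214)^20
= 1 − 0.00810 = 0.99190

0.992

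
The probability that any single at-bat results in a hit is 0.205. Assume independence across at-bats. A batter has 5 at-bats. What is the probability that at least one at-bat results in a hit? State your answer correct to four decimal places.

0.6824

P(at least one) = 1 − P(none) = 1 − (1 − 0.205)^5
= 1 − 0.317567 = 0.682433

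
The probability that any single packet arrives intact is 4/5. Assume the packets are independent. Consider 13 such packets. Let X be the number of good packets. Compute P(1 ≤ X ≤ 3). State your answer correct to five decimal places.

X ~ Binomial(13, 0.80); P(1 ≤ X ≤ 3) = Σ C(13,k) p^k (1−p)^(13−k) over k:
  k=1: C(13,1)·0.80^1·0.20^12 = 0.0000000
  k=2: C(13,2)·0.80^2·0.20^11 = 0.0000010
  k=3: C(13,3)·0.80^3·0.20^10 = 0.0000150
Total = 0.0000161

0.00002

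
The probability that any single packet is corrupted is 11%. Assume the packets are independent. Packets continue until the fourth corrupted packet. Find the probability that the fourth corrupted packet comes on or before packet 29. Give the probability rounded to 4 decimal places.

Finishing within 29 packets ⇔ at least 4 successes in the first 29. With X ~ Binomial(29, 0.11), P(Y ≤ 29) = 1 − P(X ≤ 3).
  k=0: C(29,0)·0.11^0·0.89^29 = 0.034065
  k=1: C(29,1)·0.11^1·0.89^28 = 0.122099
  k=2: C(29,2)·0.11^2·0.89^27 = 0.211272
  k=3: C(29,3)·0.11^3·0.89^26 = 0.235010
1 − 0.602446 = 0.397554

0.3976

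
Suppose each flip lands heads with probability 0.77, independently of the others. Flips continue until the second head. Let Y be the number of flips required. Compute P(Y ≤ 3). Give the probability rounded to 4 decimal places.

0.8656

Finishing within 3 flips ⇔ at least 2 successes in the first 3. With X ~ Binomial(3, 0.77), P(Y ≤ 3) = 1 − P(X ≤ 1).
  k=0: C(3,0)·0.77^0·0.23^3 = 0.012167
  k=1: C(3,1)·0.77^1·0.23^2 = 0.122199
1 − 0.134366 = 0.865634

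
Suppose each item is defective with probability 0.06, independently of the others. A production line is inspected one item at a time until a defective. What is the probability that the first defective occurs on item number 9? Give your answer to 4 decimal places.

Geometric (trials to first success), p = 0.06.
P(Y = 9) = (1−p)^8 · p = 0.60957 · 0.06 = 0.036574

0.0366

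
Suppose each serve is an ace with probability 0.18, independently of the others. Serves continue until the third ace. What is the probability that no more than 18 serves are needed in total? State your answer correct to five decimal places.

Finishing within 18 serves ⇔ at least 3 successes in the first 18. With X ~ Binomial(18, 0.18), P(Y ≤ 18) = 1 − P(X ≤ 2).
  k=0: C(18,0)·0.18^0·0.82^18 = 0.0280963
  k=1: C(18,1)·0.18^1·0.82^17 = 0.1110147
  k=2: C(18,2)·0.18^2·0.82^16 = 0.2071372
1 − 0.3462482 = 0.6537518

0.65375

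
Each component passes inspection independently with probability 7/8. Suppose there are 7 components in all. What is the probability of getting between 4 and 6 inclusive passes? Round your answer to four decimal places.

0.6011

X ~ Binomial(7, 0.875); P(4 ≤ X ≤ 6) = Σ C(7,k) p^k (1−p)^(7−k) over k:
  k=4: C(7,4)·0.875^4·0.125^3 = 0.040071
  k=5: C(7,5)·0.875^5·0.125^2 = 0.168298
  k=6: C(7,6)·0.875^6·0.125^1 = 0.392696
Total = 0.601065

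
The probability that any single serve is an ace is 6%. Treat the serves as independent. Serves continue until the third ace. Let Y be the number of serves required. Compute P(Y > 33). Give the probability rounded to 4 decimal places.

0.6823

Needing more than 33 serves ⇔ fewer than 3 successes in the first 33. With X ~ Binomial(33, 0.06), P(Y > 33) = P(X ≤ 2).
  k=0: C(33,0)·0.06^0·0.94^33 = 0.129783
  k=1: C(33,1)·0.06^1·0.94^32 = 0.273374
  k=2: C(33,2)·0.06^2·0.94^31 = 0.279190
P(X ≤ 2) = 0.682347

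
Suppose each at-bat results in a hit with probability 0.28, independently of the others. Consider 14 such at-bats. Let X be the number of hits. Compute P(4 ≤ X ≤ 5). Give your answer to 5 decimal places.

0.40951

X ~ Binomial(14, 0.28); P(4 ≤ X ≤ 5) = Σ C(14,k) p^k (1−p)^(14−k) over k:
  k=4: C(14,4)·0.28^4·0.72^10 = 0.2303516
  k=5: C(14,5)·0.28^5·0.72^9 = 0.1791623
Total = 0.4095139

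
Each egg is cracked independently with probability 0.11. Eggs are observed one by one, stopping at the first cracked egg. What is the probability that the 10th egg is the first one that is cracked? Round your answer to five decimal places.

0.03854

Geometric (trials to first success), p = 0.11.
P(Y = 10) = (1−p)^9 · p = 0.35036 · 0.11 = 0.0385392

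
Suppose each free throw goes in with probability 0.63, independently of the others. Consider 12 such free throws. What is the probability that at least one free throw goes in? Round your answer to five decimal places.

0.99999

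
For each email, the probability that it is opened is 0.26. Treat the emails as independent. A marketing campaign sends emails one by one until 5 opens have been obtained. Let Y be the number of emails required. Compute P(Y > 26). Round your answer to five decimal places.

Needing more than 26 emails ⇔ fewer than 5 successes in the first 26. With X ~ Binomial(26, 0.26), P(Y > 26) = P(X ≤ 4).
  k=0: C(26,0)·0.26^0·0.74^26 = 0.0003981
  k=1: C(26,1)·0.26^1·0.74^25 = 0.0036370
  k=2: C(26,2)·0.26^2·0.74^24 = 0.0159732
  k=3: C(26,3)·0.26^3·0.74^23 = 0.0448976
  k=4: C(26,4)·0.26^4·0.74^22 = 0.0907052
P(X ≤ 4) = 0.1556111

0.15561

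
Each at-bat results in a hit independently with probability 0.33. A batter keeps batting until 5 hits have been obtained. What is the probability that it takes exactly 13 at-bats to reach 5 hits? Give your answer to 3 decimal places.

0.079

Y = trial on which the fifth success occurs; negative binomial, r=5, p=0.33.
P(Y=13) = C(12,4) · p^5 · (1−p)^8
= 495 · 0.0039135 · 0.040607 = 0.07866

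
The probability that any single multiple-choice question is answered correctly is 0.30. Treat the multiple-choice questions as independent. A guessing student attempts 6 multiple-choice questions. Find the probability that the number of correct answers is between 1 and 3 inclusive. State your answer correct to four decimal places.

X ~ Binomial(6, 0.30); P(1 ≤ X ≤ 3) = Σ C(6,k) p^k (1−p)^(6−k) over k:
  k=1: C(6,1)·0.30^1·0.70^5 = 0.302526
  k=2: C(6,2)·0.30^2·0.70^4 = 0.324135
  k=3: C(6,3)·0.30^3·0.70^3 = 0.185220
Total = 0.811881

0.8119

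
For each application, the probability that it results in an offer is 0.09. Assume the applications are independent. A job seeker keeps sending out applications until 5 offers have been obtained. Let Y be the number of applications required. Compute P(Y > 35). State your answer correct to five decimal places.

Needing more than 35 applications ⇔ fewer than 5 successes in the first 35. With X ~ Binomial(35, 0.09), P(Y > 35) = P(X ≤ 4).
  k=0: C(35,0)·0.09^0·0.91^35 = 0.0368510
  k=1: C(35,1)·0.09^1·0.91^34 = 0.1275610
  k=2: C(35,2)·0.09^2·0.91^33 = 0.2144707
  k=3: C(35,3)·0.09^3·0.91^32 = 0.2333252
  k=4: C(35,4)·0.09^4·0.91^31 = 0.1846090
P(X ≤ 4) = 0.7968169

0.79682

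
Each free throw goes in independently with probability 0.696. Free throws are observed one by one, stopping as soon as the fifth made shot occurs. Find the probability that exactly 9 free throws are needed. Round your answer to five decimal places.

0.09764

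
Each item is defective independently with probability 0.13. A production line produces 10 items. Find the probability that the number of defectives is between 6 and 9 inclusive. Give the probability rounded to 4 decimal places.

0.0006

X ~ Binomial(10, 0.13); P(6 ≤ X ≤ 9) = Σ C(10,k) p^k (1−p)^(10−k) over k:
  k=6: C(10,6)·0.13^6·0.87^4 = 0.000581
  k=7: C(10,7)·0.13^7·0.87^3 = 0.000050
  k=8: C(10,8)·0.13^8·0.87^2 = 0.000003
  k=9: C(10,9)·0.13^9·0.87^1 = 0.000000
Total = 0.000633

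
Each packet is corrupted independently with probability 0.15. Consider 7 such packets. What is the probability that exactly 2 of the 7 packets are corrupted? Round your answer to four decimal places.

0.2097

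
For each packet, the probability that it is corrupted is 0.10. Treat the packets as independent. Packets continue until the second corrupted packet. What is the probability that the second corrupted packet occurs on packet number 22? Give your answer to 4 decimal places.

0.0255

Y = trial on which the second success occurs; negative binomial, r=2, p=0.10.
P(Y=22) = C(21,1) · p^2 · (1−p)^20
= 21 · 0.01 · 0.12158 = 0.025531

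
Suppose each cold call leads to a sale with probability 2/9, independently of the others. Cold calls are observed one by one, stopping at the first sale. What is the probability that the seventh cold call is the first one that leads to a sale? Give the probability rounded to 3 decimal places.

0.049

Geometric (trials to first success), p = 0.222222.
P(Y = 7) = (1−p)^6 · p = 0.22138 · 0.222222 = 0.04919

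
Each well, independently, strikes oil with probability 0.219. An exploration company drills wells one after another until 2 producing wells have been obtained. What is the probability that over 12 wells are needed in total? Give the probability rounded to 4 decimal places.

Needing more than 12 wells ⇔ fewer than 2 successes in the first 12. With X ~ Binomial(12, 0.219), P(Y > 12) = P(X ≤ 1).
  k=0: C(12,0)·0.219^0·0.781^12 = 0.051501
  k=1: C(12,1)·0.219^1·0.781^11 = 0.173295
P(X ≤ 1) = 0.224796

0.2248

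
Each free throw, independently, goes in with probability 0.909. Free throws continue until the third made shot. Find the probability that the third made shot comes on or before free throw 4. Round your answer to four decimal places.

Finishing within 4 free throws ⇔ at least 3 successes in the first 4. With X ~ Binomial(4, 0.909), P(Y ≤ 4) = 1 − P(X ≤ 2).
  k=0: C(4,0)·0.909^0·0.091^4 = 0.000069
  k=1: C(4,1)·0.909^1·0.091^3 = 0.002740
  k=2: C(4,2)·0.909^2·0.091^2 = 0.041055
1 − 0.043863 = 0.956137

0.9561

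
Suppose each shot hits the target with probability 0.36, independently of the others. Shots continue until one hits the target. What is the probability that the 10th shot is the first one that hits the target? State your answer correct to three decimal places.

0.006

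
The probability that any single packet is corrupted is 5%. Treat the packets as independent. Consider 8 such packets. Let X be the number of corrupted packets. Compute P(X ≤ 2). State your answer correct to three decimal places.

0.994

X ~ Binomial(8, 0.05); P(X ≤ 2) = Σ C(8,k) p^k (1−p)^(8−k) over k:
  k=0: C(8,0)·0.05^0·0.95^8 = 0.66342
  k=1: C(8,1)·0.05^1·0.95^7 = 0.27933
  k=2: C(8,2)·0.05^2·0.95^6 = 0.05146
Total = 0.99421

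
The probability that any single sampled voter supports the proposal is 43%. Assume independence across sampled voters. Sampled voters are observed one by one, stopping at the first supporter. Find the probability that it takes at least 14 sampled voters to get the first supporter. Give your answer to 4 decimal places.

0.0007

Y = number of sampled voters to the first success; geometric, p = 0.43.
P(Y > 13) = P(first 13 all fail) = (1−p)^13 = 0.000670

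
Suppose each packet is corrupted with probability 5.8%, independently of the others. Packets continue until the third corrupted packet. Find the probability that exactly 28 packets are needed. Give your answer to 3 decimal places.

Y = trial on which the third success occurs; negative binomial, r=3, p=0.058.
P(Y=28) = C(27,2) · p^3 · (1−p)^25
= 351 · 0.00019511 · 0.22453 = 0.01538

0.015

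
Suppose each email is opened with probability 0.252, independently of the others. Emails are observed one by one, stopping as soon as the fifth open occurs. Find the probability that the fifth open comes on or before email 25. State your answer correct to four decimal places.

0.7928

Finishing within 25 emails ⇔ at least 5 successes in the first 25. With X ~ Binomial(25, 0.252), P(Y ≤ 25) = 1 − P(X ≤ 4).
  k=0: C(25,0)·0.252^0·0.748^25 = 0.000704
  k=1: C(25,1)·0.252^1·0.748^24 = 0.005929
  k=2: C(25,2)·0.252^2·0.748^23 = 0.023970
  k=3: C(25,3)·0.252^3·0.748^22 = 0.061911
  k=4: C(25,4)·0.252^4·0.748^21 = 0.114717
1 − 0.207230 = 0.792770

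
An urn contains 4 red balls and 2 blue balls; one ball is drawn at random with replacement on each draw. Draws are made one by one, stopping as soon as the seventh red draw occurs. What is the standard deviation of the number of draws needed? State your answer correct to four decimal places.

Y = total draws until the seventh success; negative binomial with r=7, p=0.666667.
SD(Y) = √[r(1−p)/p²] = √(5.250000) = 2.291288

2.2913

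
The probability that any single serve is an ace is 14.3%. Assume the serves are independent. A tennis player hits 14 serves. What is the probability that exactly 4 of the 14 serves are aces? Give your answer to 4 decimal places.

0.0895

X ~ Binomial(n=14, p=0.143).
P(X=4) = C(14,4) · p^4 · (1−p)^10
= 1001 · 0.00041816 · 0.2137 = 0.089451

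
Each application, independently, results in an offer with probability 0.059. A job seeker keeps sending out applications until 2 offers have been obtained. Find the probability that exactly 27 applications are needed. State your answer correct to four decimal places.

Y = trial on which the second success occurs; negative binomial, r=2, p=0.059.
P(Y=27) = C(26,1) · p^2 · (1−p)^25
= 26 · 0.003481 · 0.21865 = 0.019789

0.0198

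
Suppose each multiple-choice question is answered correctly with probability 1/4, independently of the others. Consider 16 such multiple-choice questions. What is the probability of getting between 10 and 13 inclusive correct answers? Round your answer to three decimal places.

X ~ Binomial(16, 0.25); P(10 ≤ X ≤ 13) = Σ C(16,k) p^k (1−p)^(16−k) over k:
  k=10: C(16,10)·0.25^10·0.75^6 = 0.00136
  k=11: C(16,11)·0.25^11·0.75^5 = 0.00025
  k=12: C(16,12)·0.25^12·0.75^4 = 0.00003
  k=13: C(16,13)·0.25^13·0.75^3 = 0.00000
Total = 0.00164

0.002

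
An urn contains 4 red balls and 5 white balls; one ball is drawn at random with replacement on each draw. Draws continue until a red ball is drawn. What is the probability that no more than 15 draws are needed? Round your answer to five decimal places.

0.99985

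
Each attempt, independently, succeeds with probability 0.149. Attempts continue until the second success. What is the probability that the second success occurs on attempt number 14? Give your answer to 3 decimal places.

0.042

Y = trial on which the second success occurs; negative binomial, r=2, p=0.149.
P(Y=14) = C(13,1) · p^2 · (1−p)^12
= 13 · 0.022201 · 0.14426 = 0.04164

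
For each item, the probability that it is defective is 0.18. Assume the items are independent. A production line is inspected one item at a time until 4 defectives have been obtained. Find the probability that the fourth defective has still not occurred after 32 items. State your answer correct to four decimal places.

0.1473

Needing more than 32 items ⇔ fewer than 4 successes in the first 32. With X ~ Binomial(32, 0.18), P(Y > 32) = P(X ≤ 3).
  k=0: C(32,0)·0.18^0·0.82^32 = 0.001746
  k=1: C(32,1)·0.18^1·0.82^31 = 0.012265
  k=2: C(32,2)·0.18^2·0.82^30 = 0.041729
  k=3: C(32,3)·0.18^3·0.82^29 = 0.091601
P(X ≤ 3) = 0.147341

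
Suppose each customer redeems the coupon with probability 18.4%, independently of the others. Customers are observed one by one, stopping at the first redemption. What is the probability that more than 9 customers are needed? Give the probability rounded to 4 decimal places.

Y = number of customers to the first success; geometric, p = 0.184.
P(Y > 9) = P(first 9 all fail) = (1−p)^9 = 0.160403

0.1604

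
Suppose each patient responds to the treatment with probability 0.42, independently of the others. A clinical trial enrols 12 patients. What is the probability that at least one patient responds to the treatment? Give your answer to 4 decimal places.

P(at least one) = 1 − P(none) = 1 − (1 − 0.42)^12
= 1 − 0.001449 = 0.998551

0.9986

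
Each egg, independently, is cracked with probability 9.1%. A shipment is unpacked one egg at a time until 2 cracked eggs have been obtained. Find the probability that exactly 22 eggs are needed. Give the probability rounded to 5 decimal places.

Y = trial on which the second success occurs; negative binomial, r=2, p=0.091.
P(Y=22) = C(21,1) · p^2 · (1−p)^20
= 21 · 0.008281 · 0.14835 = 0.0257976

0.02580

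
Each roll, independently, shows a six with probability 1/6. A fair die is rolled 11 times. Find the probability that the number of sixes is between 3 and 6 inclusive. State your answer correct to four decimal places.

X ~ Binomial(11, 0.166667); P(3 ≤ X ≤ 6) = Σ C(11,k) p^k (1−p)^(11−k) over k:
  k=3: C(11,3)·0.166667^3·0.833333^8 = 0.177656
  k=4: C(11,4)·0.166667^4·0.833333^7 = 0.071062
  k=5: C(11,5)·0.166667^5·0.833333^6 = 0.019897
  k=6: C(11,6)·0.166667^6·0.833333^5 = 0.003979
Total = 0.272596

0.2726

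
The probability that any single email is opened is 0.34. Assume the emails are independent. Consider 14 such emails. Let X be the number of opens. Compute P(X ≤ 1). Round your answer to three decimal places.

0.024

X ~ Binomial(14, 0.34); P(X ≤ 1) = Σ C(14,k) p^k (1−p)^(14−k) over k:
  k=0: C(14,0)·0.34^0·0.66^14 = 0.00298
  k=1: C(14,1)·0.34^1·0.66^13 = 0.02146
Total = 0.02444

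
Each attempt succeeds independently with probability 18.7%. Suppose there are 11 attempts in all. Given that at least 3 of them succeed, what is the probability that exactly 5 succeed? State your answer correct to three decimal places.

0.090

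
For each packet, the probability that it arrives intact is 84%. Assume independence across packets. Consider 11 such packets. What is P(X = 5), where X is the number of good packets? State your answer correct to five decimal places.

0.00324

X ~ Binomial(n=11, p=0.84).
P(X=5) = C(11,5) · p^5 · (1−p)^6
= 462 · 0.41821 · 1.6777e-05 = 0.0032416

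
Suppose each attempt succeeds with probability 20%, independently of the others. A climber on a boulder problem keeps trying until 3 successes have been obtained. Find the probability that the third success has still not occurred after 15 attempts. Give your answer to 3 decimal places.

Needing more than 15 attempts ⇔ fewer than 3 successes in the first 15. With X ~ Binomial(15, 0.20), P(Y > 15) = P(X ≤ 2).
  k=0: C(15,0)·0.20^0·0.80^15 = 0.03518
  k=1: C(15,1)·0.20^1·0.80^14 = 0.13194
  k=2: C(15,2)·0.20^2·0.80^13 = 0.23090
P(X ≤ 2) = 0.39802

0.398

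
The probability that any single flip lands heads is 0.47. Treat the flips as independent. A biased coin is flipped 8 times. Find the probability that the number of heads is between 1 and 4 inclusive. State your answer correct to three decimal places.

X ~ Binomial(8, 0.47); P(1 ≤ X ≤ 4) = Σ C(8,k) p^k (1−p)^(8−k) over k:
  k=1: C(8,1)·0.47^1·0.53^7 = 0.04417
  k=2: C(8,2)·0.47^2·0.53^6 = 0.13709
  k=3: C(8,3)·0.47^3·0.53^5 = 0.24314
  k=4: C(8,4)·0.47^4·0.53^4 = 0.26952
Total = 0.69392

0.694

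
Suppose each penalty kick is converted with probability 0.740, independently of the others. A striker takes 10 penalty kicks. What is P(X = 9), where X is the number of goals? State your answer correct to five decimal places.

0.17301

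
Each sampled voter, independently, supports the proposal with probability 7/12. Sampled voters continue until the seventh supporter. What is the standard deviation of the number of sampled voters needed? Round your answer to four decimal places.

2.9277

Y = total sampled voters until the seventh success; negative binomial with r=7, p=0.583333.
SD(Y) = √[r(1−p)/p²] = √(8.571429) = 2.927700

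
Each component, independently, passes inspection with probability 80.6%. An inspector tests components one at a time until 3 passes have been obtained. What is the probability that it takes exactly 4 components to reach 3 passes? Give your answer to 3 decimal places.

0.305

Y = trial on which the third success occurs; negative binomial, r=3, p=0.806.
P(Y=4) = C(3,2) · p^3 · (1−p)^1
= 3 · 0.52361 · 0.194 = 0.30474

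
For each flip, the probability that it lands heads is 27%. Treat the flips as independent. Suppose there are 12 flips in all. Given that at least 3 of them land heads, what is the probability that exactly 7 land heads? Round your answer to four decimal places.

X ~ Binomial(12, 0.27). Want P(X=7 | X≥3) = P(X=7) / P(X≥3).
P(X=7) = C(12,7)·0.27^7·0.73^5 = 0.017175
P(X≥3) = 1 − 0.022902 − 0.101647 − 0.206776 = 0.668675
Ratio = 0.017175 / 0.668675 = 0.025684

0.0257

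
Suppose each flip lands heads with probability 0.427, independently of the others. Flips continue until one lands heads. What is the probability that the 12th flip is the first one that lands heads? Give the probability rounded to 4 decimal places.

0.0009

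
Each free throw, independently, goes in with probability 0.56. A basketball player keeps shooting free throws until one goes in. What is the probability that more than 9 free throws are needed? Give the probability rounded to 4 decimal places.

0.0006

Y = number of free throws to the first success; geometric, p = 0.56.
P(Y > 9) = P(first 9 all fail) = (1−p)^9 = 0.000618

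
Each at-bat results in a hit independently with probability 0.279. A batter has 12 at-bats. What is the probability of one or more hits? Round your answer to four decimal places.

0.9803

P(at least one) = 1 − P(none) = 1 − (1 − 0.279)^12
= 1 − 0.019734 = 0.980266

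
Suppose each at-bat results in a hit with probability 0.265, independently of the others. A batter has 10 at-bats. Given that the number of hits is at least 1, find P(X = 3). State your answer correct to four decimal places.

0.2713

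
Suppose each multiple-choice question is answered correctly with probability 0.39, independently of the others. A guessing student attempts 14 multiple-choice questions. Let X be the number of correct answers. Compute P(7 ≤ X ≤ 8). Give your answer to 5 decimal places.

0.23082

X ~ Binomial(14, 0.39); P(7 ≤ X ≤ 8) = Σ C(14,k) p^k (1−p)^(14−k) over k:
  k=7: C(14,7)·0.39^7·0.61^7 = 0.1480159
  k=8: C(14,8)·0.39^8·0.61^6 = 0.0828040
Total = 0.2308199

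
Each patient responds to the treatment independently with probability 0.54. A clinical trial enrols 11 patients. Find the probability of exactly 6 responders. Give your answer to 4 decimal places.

X ~ Binomial(n=11, p=0.54).
P(X=6) = C(11,6) · p^6 · (1−p)^5
= 462 · 0.024795 · 0.020596 = 0.235936

0.2359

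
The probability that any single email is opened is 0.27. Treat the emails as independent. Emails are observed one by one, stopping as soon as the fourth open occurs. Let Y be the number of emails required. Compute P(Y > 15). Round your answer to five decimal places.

Needing more than 15 emails ⇔ fewer than 4 successes in the first 15. With X ~ Binomial(15, 0.27), P(Y > 15) = P(X ≤ 3).
  k=0: C(15,0)·0.27^0·0.73^15 = 0.0089093
  k=1: C(15,1)·0.27^1·0.73^14 = 0.0494282
  k=2: C(15,2)·0.27^2·0.73^13 = 0.1279717
  k=3: C(15,3)·0.27^3·0.73^12 = 0.2051054
P(X ≤ 3) = 0.3914146

0.39141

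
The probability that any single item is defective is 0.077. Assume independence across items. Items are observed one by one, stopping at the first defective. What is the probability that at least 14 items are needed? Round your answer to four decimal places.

0.3529

Y = number of items to the first success; geometric, p = 0.077.
P(Y > 13) = P(first 13 all fail) = (1−p)^13 = 0.352876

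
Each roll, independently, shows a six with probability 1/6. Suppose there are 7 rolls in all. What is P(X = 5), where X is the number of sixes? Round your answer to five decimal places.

0.00188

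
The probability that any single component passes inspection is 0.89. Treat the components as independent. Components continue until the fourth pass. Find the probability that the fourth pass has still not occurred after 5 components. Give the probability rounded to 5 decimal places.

Needing more than 5 components ⇔ fewer than 4 successes in the first 5. With X ~ Binomial(5, 0.89), P(Y > 5) = P(X ≤ 3).
  k=0: C(5,0)·0.89^0·0.11^5 = 0.0000161
  k=1: C(5,1)·0.89^1·0.11^4 = 0.0006515
  k=2: C(5,2)·0.89^2·0.11^3 = 0.0105429
  k=3: C(5,3)·0.89^3·0.11^2 = 0.0853012
P(X ≤ 3) = 0.0965117

0.09651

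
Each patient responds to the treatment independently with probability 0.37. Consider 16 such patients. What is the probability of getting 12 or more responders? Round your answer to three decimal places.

0.002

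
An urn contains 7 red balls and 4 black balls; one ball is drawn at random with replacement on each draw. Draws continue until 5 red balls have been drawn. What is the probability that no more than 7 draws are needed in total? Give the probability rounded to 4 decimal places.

Finishing within 7 draws ⇔ at least 5 successes in the first 7. With X ~ Binomial(7, 0.636364), P(Y ≤ 7) = 1 − P(X ≤ 4).
  k=0: C(7,0)·0.636364^0·0.363636^7 = 0.000841
  k=1: C(7,1)·0.636364^1·0.363636^6 = 0.010299
  k=2: C(7,2)·0.636364^2·0.363636^5 = 0.054071
  k=3: C(7,3)·0.636364^3·0.363636^4 = 0.157708
  k=4: C(7,4)·0.636364^4·0.363636^3 = 0.275989
1 − 0.498908 = 0.501092

0.5011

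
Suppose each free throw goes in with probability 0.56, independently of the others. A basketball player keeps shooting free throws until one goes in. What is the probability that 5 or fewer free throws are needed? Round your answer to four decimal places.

0.9835

Y = number of free throws to the first success; geometric, p = 0.56.
P(Y ≤ 5) = 1 − (1−p)^5 = 1 − 0.016492 = 0.983508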